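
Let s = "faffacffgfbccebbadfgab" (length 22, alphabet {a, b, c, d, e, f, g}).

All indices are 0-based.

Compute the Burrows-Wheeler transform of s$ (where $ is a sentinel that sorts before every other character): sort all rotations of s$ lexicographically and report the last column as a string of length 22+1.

bgfbfabefbcaacf$gacdfff

rank  rotation                 last
    0  $faffacffgfbccebbadfgab  b
    1  ab$faffacffgfbccebbadfg  g
    2  acffgfbccebbadfgab$faff  f
    3  adfgab$faffacffgfbccebb  b
    4  affacffgfbccebbadfgab$f  f
    5  b$faffacffgfbccebbadfga  a
    6  badfgab$faffacffgfbcceb  b
    7  bbadfgab$faffacffgfbcce  e
    8  bccebbadfgab$faffacffgf  f
    9  ccebbadfgab$faffacffgfb  b
   10  cebbadfgab$faffacffgfbc  c
   11  cffgfbccebbadfgab$faffa  a
   12  dfgab$faffacffgfbccebba  a
   13  ebbadfgab$faffacffgfbcc  c
   14  facffgfbccebbadfgab$faf  f
   15  faffacffgfbccebbadfgab$  $
   16  fbccebbadfgab$faffacffg  g
   17  ffacffgfbccebbadfgab$fa  a
   18  ffgfbccebbadfgab$faffac  c
   19  fgab$faffacffgfbccebbad  d
   20  fgfbccebbadfgab$faffacf  f
   21  gab$faffacffgfbccebbadf  f
   22  gfbccebbadfgab$faffacff  f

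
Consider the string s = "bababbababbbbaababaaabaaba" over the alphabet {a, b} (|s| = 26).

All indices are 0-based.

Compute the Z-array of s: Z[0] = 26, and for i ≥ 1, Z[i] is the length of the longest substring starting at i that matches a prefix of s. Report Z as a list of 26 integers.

Z[0]=26
i=1: outside box; Z[1]=0
i=2: outside box; Z[2]=3 grow→box=[2,5)
i=3: min(r-i=2, Z[1]=0)=0; Z[3]=0
i=4: min(r-i=1, Z[2]=3)=1; Z[4]=1
i=5: outside box; Z[5]=6 grow→box=[5,11)
i=6: min(r-i=5, Z[1]=0)=0; Z[6]=0
i=7: min(r-i=4, Z[2]=3)=3; Z[7]=3
i=8: min(r-i=3, Z[3]=0)=0; Z[8]=0
i=9: min(r-i=2, Z[4]=1)=1; Z[9]=1
i=10: min(r-i=1, Z[5]=6)=1; Z[10]=1
i=11: outside box; Z[11]=1 grow→box=[11,12)
i=12: outside box; Z[12]=2 grow→box=[12,14)
i=13: min(r-i=1, Z[1]=0)=0; Z[13]=0
i=14: outside box; Z[14]=0
i=15: outside box; Z[15]=4 grow→box=[15,19)
i=16: min(r-i=3, Z[1]=0)=0; Z[16]=0
i=17: min(r-i=2, Z[2]=3)=2; Z[17]=2
i=18: min(r-i=1, Z[3]=0)=0; Z[18]=0
i=19: outside box; Z[19]=0
i=20: outside box; Z[20]=0
i=21: outside box; Z[21]=2 grow→box=[21,23)
i=22: min(r-i=1, Z[1]=0)=0; Z[22]=0
i=23: outside box; Z[23]=0
i=24: outside box; Z[24]=2 grow→box=[24,26)
i=25: min(r-i=1, Z[1]=0)=0; Z[25]=0

[26, 0, 3, 0, 1, 6, 0, 3, 0, 1, 1, 1, 2, 0, 0, 4, 0, 2, 0, 0, 0, 2, 0, 0, 2, 0]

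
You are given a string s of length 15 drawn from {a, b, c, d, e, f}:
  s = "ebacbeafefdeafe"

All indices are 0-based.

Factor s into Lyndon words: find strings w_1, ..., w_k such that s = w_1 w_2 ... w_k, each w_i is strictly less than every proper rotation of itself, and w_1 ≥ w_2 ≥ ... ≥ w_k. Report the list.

emit factor 1: 'e' (i=0, period=1)
emit factor 2: 'b' (i=1, period=1)
emit factor 3: 'acbeafefdeafe' (i=2, period=13)

["e", "b", "acbeafefdeafe"]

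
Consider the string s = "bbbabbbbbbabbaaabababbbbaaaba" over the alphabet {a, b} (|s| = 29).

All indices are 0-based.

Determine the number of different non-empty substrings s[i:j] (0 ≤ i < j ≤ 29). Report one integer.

337

rank | idx | suffix
   0 |  28 | a
   1 |  24 | aaaba
   2 |  13 | aaabababbbbaaaba
   3 |  25 | aaba
   4 |  14 | aabababbbbaaaba
   5 |  26 | aba
   6 |  15 | abababbbbaaaba
   7 |  17 | ababbbbaaaba
   8 |  10 | abbaaabababbbbaaaba
   9 |  19 | abbbbaaaba
  10 |   3 | abbbbbbabbaaabababbbbaaaba
  11 |  27 | ba
  12 |  23 | baaaba
  13 |  12 | baaabababbbbaaaba
  14 |  16 | bababbbbaaaba
  15 |   9 | babbaaabababbbbaaaba
  16 |  18 | babbbbaaaba
  17 |   2 | babbbbbbabbaaabababbbbaaaba
  18 |  22 | bbaaaba
  19 |  11 | bbaaabababbbbaaaba
  20 |   8 | bbabbaaabababbbbaaaba
  21 |   1 | bbabbbbbbabbaaabababbbbaaaba
  22 |  21 | bbbaaaba
  23 |   7 | bbbabbaaabababbbbaaaba
  24 |   0 | bbbabbbbbbabbaaabababbbbaaaba
  25 |  20 | bbbbaaaba
  26 |   6 | bbbbabbaaabababbbbaaaba
  27 |   5 | bbbbbabbaaabababbbbaaaba
  28 |   4 | bbbbbbabbaaabababbbbaaaba

SA = [28, 24, 13, 25, 14, 26, 15, 17, 10, 19, 3, 27, 23, 12, 16, 9, 18, 2, 22, 11, 8, 1, 21, 7, 0, 20, 6, 5, 4]
rank  pair      lcp
   1  s[28:],s[24:]  1  'a'
   2  s[24:],s[13:]  5  'aaaba'
   3  s[13:],s[25:]  2  'aa'
   4  s[25:],s[14:]  4  'aaba'
   5  s[14:],s[26:]  1  'a'
   6  s[26:],s[15:]  3  'aba'
   7  s[15:],s[17:]  4  'abab'
   8  s[17:],s[10:]  2  'ab'
   9  s[10:],s[19:]  3  'abb'
  10  s[19:],s[3:]  5  'abbbb'
  11  s[3:],s[27:]  0  ''
  12  s[27:],s[23:]  2  'ba'
  13  s[23:],s[12:]  6  'baaaba'
  14  s[12:],s[16:]  2  'ba'
  15  s[16:],s[9:]  3  'bab'
  16  s[9:],s[18:]  4  'babb'
  17  s[18:],s[2:]  6  'babbbb'
  18  s[2:],s[22:]  1  'b'
  19  s[22:],s[11:]  7  'bbaaaba'
  20  s[11:],s[8:]  3  'bba'
  21  s[8:],s[1:]  5  'bbabb'
  22  s[1:],s[21:]  2  'bb'
  23  s[21:],s[7:]  4  'bbba'
  24  s[7:],s[0:]  6  'bbbabb'
  25  s[0:],s[20:]  3  'bbb'
  26  s[20:],s[6:]  5  'bbbba'
  27  s[6:],s[5:]  4  'bbbb'
  28  s[5:],s[4:]  5  'bbbbb'

n(n+1)/2 = 29·30/2 = 435
Σ LCP = 0 + 1 + 5 + 2 + 4 + 1 + 3 + 4 + 2 + 3 + 5 + 0 + 2 + 6 + 2 + 3 + 4 + 6 + 1 + 7 + 3 + 5 + 2 + 4 + 6 + 3 + 5 + 4 + 5 = 98
distinct = 435 − 98 = 337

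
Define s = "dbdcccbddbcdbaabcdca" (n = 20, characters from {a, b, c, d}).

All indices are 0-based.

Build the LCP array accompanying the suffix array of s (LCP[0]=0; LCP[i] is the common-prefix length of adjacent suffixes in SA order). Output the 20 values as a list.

sorted suffixes:
  #0 SA[0]=19  'a'
  #1 SA[1]=13  'aabcdca'
  #2 SA[2]=14  'abcdca'
  #3 SA[3]=12  'baabcdca'
  #4 SA[4]=9  'bcdbaabcdca'
  #5 SA[5]=15  'bcdca'
  #6 SA[6]=1  'bdcccbddbcdbaabcdca'
  #7 SA[7]=6  'bddbcdbaabcdca'
  #8 SA[8]=18  'ca'
  #9 SA[9]=5  'cbddbcdbaabcdca'
  #10 SA[10]=4  'ccbddbcdbaabcdca'
  #11 SA[11]=3  'cccbddbcdbaabcdca'
  #12 SA[12]=10  'cdbaabcdca'
  #13 SA[13]=16  'cdca'
  #14 SA[14]=11  'dbaabcdca'
  #15 SA[15]=8  'dbcdbaabcdca'
  #16 SA[16]=0  'dbdcccbddbcdbaabcdca'
  #17 SA[17]=17  'dca'
  #18 SA[18]=2  'dcccbddbcdbaabcdca'
  #19 SA[19]=7  'ddbcdbaabcdca'

SA = [19, 13, 14, 12, 9, 15, 1, 6, 18, 5, 4, 3, 10, 16, 11, 8, 0, 17, 2, 7]
[i] adj suffixes → lcp
  [1] 19/13 → 1 ('a')
  [2] 13/14 → 1 ('a')
  [3] 14/12 → 0 ('')
  [4] 12/9 → 1 ('b')
  [5] 9/15 → 3 ('bcd')
  [6] 15/1 → 1 ('b')
  [7] 1/6 → 2 ('bd')
  [8] 6/18 → 0 ('')
  [9] 18/5 → 1 ('c')
  [10] 5/4 → 1 ('c')
  [11] 4/3 → 2 ('cc')
  [12] 3/10 → 1 ('c')
  [13] 10/16 → 2 ('cd')
  [14] 16/11 → 0 ('')
  [15] 11/8 → 2 ('db')
  [16] 8/0 → 2 ('db')
  [17] 0/17 → 1 ('d')
  [18] 17/2 → 2 ('dc')
  [19] 2/7 → 1 ('d')

[0, 1, 1, 0, 1, 3, 1, 2, 0, 1, 1, 2, 1, 2, 0, 2, 2, 1, 2, 1]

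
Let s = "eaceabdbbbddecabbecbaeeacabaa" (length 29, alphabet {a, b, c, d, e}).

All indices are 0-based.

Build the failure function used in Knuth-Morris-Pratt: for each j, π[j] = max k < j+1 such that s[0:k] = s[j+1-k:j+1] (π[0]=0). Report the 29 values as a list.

π[0] = 0
j=1 s[j]='a': π[1]=0 (border '')
j=2 s[j]='c': π[2]=0 (border '')
j=3 s[j]='e': π[3]=1 (border 'e')
j=4 s[j]='a': π[4]=2 (border 'ea')
j=5 s[j]='b': k: 2→0; π[5]=0 (border '')
j=6 s[j]='d': π[6]=0 (border '')
j=7 s[j]='b': π[7]=0 (border '')
j=8 s[j]='b': π[8]=0 (border '')
j=9 s[j]='b': π[9]=0 (border '')
j=10 s[j]='d': π[10]=0 (border '')
j=11 s[j]='d': π[11]=0 (border '')
j=12 s[j]='e': π[12]=1 (border 'e')
j=13 s[j]='c': k: 1→0; π[13]=0 (border '')
j=14 s[j]='a': π[14]=0 (border '')
j=15 s[j]='b': π[15]=0 (border '')
j=16 s[j]='b': π[16]=0 (border '')
j=17 s[j]='e': π[17]=1 (border 'e')
j=18 s[j]='c': k: 1→0; π[18]=0 (border '')
j=19 s[j]='b': π[19]=0 (border '')
j=20 s[j]='a': π[20]=0 (border '')
j=21 s[j]='e': π[21]=1 (border 'e')
j=22 s[j]='e': k: 1→0; π[22]=1 (border 'e')
j=23 s[j]='a': π[23]=2 (border 'ea')
j=24 s[j]='c': π[24]=3 (border 'eac')
j=25 s[j]='a': k: 3→0; π[25]=0 (border '')
j=26 s[j]='b': π[26]=0 (border '')
j=27 s[j]='a': π[27]=0 (border '')
j=28 s[j]='a': π[28]=0 (border '')

[0, 0, 0, 1, 2, 0, 0, 0, 0, 0, 0, 0, 1, 0, 0, 0, 0, 1, 0, 0, 0, 1, 1, 2, 3, 0, 0, 0, 0]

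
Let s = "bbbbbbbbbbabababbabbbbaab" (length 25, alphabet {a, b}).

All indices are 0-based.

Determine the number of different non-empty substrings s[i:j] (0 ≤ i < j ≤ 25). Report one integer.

237

rank | idx | suffix
   0 |  22 | aab
   1 |  23 | ab
   2 |  10 | abababbabbbbaab
   3 |  12 | ababbabbbbaab
   4 |  14 | abbabbbbaab
   5 |  17 | abbbbaab
   6 |  24 | b
   7 |  21 | baab
   8 |   9 | babababbabbbbaab
   9 |  11 | bababbabbbbaab
  10 |  13 | babbabbbbaab
  11 |  16 | babbbbaab
  12 |  20 | bbaab
  13 |   8 | bbabababbabbbbaab
  14 |  15 | bbabbbbaab
  15 |  19 | bbbaab
  16 |   7 | bbbabababbabbbbaab
  17 |  18 | bbbbaab
  18 |   6 | bbbbabababbabbbbaab
  19 |   5 | bbbbbabababbabbbbaab
  20 |   4 | bbbbbbabababbabbbbaab
  21 |   3 | bbbbbbbabababbabbbbaab
  22 |   2 | bbbbbbbbabababbabbbbaab
  23 |   1 | bbbbbbbbbabababbabbbbaab
  24 |   0 | bbbbbbbbbbabababbabbbbaab

SA = [22, 23, 10, 12, 14, 17, 24, 21, 9, 11, 13, 16, 20, 8, 15, 19, 7, 18, 6, 5, 4, 3, 2, 1, 0]
rank  pair      lcp
   1  s[22:],s[23:]  1  'a'
   2  s[23:],s[10:]  2  'ab'
   3  s[10:],s[12:]  4  'abab'
   4  s[12:],s[14:]  2  'ab'
   5  s[14:],s[17:]  3  'abb'
   6  s[17:],s[24:]  0  ''
   7  s[24:],s[21:]  1  'b'
   8  s[21:],s[9:]  2  'ba'
   9  s[9:],s[11:]  5  'babab'
  10  s[11:],s[13:]  3  'bab'
  11  s[13:],s[16:]  4  'babb'
  12  s[16:],s[20:]  1  'b'
  13  s[20:],s[8:]  3  'bba'
  14  s[8:],s[15:]  4  'bbab'
  15  s[15:],s[19:]  2  'bb'
  16  s[19:],s[7:]  4  'bbba'
  17  s[7:],s[18:]  3  'bbb'
  18  s[18:],s[6:]  5  'bbbba'
  19  s[6:],s[5:]  4  'bbbb'
  20  s[5:],s[4:]  5  'bbbbb'
  21  s[4:],s[3:]  6  'bbbbbb'
  22  s[3:],s[2:]  7  'bbbbbbb'
  23  s[2:],s[1:]  8  'bbbbbbbb'
  24  s[1:],s[0:]  9  'bbbbbbbbb'

n(n+1)/2 = 25·26/2 = 325
Σ LCP = 0 + 1 + 2 + 4 + 2 + 3 + 0 + 1 + 2 + 5 + 3 + 4 + 1 + 3 + 4 + 2 + 4 + 3 + 5 + 4 + 5 + 6 + 7 + 8 + 9 = 88
distinct = 325 − 88 = 237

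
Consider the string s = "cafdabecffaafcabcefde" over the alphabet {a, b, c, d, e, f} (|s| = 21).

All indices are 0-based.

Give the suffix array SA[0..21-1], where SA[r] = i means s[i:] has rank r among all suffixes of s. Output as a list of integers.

[10, 14, 4, 11, 1, 15, 5, 13, 0, 16, 7, 3, 19, 20, 6, 17, 9, 12, 2, 18, 8]

rank→(start, suffix):
  0 → (10, 'aafcabcefde')
  1 → (14, 'abcefde')
  2 → (4, 'abecffaafcabcefde')
  3 → (11, 'afcabcefde')
  4 → (1, 'afdabecffaafcabcefde')
  5 → (15, 'bcefde')
  6 → (5, 'becffaafcabcefde')
  7 → (13, 'cabcefde')
  8 → (0, 'cafdabecffaafcabcefde')
  9 → (16, 'cefde')
  10 → (7, 'cffaafcabcefde')
  11 → (3, 'dabecffaafcabcefde')
  12 → (19, 'de')
  13 → (20, 'e')
  14 → (6, 'ecffaafcabcefde')
  15 → (17, 'efde')
  16 → (9, 'faafcabcefde')
  17 → (12, 'fcabcefde')
  18 → (2, 'fdabecffaafcabcefde')
  19 → (18, 'fde')
  20 → (8, 'ffaafcabcefde')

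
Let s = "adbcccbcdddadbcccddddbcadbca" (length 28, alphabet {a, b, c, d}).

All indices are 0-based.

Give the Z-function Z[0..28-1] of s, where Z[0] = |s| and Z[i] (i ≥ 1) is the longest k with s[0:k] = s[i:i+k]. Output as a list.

[28, 0, 0, 0, 0, 0, 0, 0, 0, 0, 0, 6, 0, 0, 0, 0, 0, 0, 0, 0, 0, 0, 0, 4, 0, 0, 0, 1]

Z[0]=28
i=1: outside box; Z[1]=0
i=2: outside box; Z[2]=0
i=3: outside box; Z[3]=0
i=4: outside box; Z[4]=0
i=5: outside box; Z[5]=0
i=6: outside box; Z[6]=0
i=7: outside box; Z[7]=0
i=8: outside box; Z[8]=0
i=9: outside box; Z[9]=0
i=10: outside box; Z[10]=0
i=11: outside box; Z[11]=6 scan→box=[11,17)
i=12: min(r-i=5, Z[1]=0)=0; Z[12]=0
i=13: min(r-i=4, Z[2]=0)=0; Z[13]=0
i=14: min(r-i=3, Z[3]=0)=0; Z[14]=0
i=15: min(r-i=2, Z[4]=0)=0; Z[15]=0
i=16: min(r-i=1, Z[5]=0)=0; Z[16]=0
i=17: outside box; Z[17]=0
i=18: outside box; Z[18]=0
i=19: outside box; Z[19]=0
i=20: outside box; Z[20]=0
i=21: outside box; Z[21]=0
i=22: outside box; Z[22]=0
i=23: outside box; Z[23]=4 scan→box=[23,27)
i=24: min(r-i=3, Z[1]=0)=0; Z[24]=0
i=25: min(r-i=2, Z[2]=0)=0; Z[25]=0
i=26: min(r-i=1, Z[3]=0)=0; Z[26]=0
i=27: outside box; Z[27]=1 scan→box=[27,28)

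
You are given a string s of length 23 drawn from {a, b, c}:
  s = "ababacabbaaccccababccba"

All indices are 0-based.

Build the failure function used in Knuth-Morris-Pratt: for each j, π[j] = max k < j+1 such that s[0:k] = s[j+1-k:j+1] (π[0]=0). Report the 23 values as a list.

[0, 0, 1, 2, 3, 0, 1, 2, 0, 1, 1, 0, 0, 0, 0, 1, 2, 3, 4, 0, 0, 0, 1]

π[0] = 0
j=1 s[j]='b': π[1]=0 (border '')
j=2 s[j]='a': π[2]=1 (border 'a')
j=3 s[j]='b': π[3]=2 (border 'ab')
j=4 s[j]='a': π[4]=3 (border 'aba')
j=5 s[j]='c': k: 3→1→0; π[5]=0 (border '')
j=6 s[j]='a': π[6]=1 (border 'a')
j=7 s[j]='b': π[7]=2 (border 'ab')
j=8 s[j]='b': k: 2→0; π[8]=0 (border '')
j=9 s[j]='a': π[9]=1 (border 'a')
j=10 s[j]='a': k: 1→0; π[10]=1 (border 'a')
j=11 s[j]='c': k: 1→0; π[11]=0 (border '')
j=12 s[j]='c': π[12]=0 (border '')
j=13 s[j]='c': π[13]=0 (border '')
j=14 s[j]='c': π[14]=0 (border '')
j=15 s[j]='a': π[15]=1 (border 'a')
j=16 s[j]='b': π[16]=2 (border 'ab')
j=17 s[j]='a': π[17]=3 (border 'aba')
j=18 s[j]='b': π[18]=4 (border 'abab')
j=19 s[j]='c': k: 4→2→0; π[19]=0 (border '')
j=20 s[j]='c': π[20]=0 (border '')
j=21 s[j]='b': π[21]=0 (border '')
j=22 s[j]='a': π[22]=1 (border 'a')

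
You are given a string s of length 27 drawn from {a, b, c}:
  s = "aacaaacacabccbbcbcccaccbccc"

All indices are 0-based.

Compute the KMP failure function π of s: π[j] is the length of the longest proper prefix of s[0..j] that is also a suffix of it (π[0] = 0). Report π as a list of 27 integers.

π[0] = 0
j=1 s[j]='a': π[1]=1 (border 'a')
j=2 s[j]='c': k: 1→0; π[2]=0 (border '')
j=3 s[j]='a': π[3]=1 (border 'a')
j=4 s[j]='a': π[4]=2 (border 'aa')
j=5 s[j]='a': k: 2→1; π[5]=2 (border 'aa')
j=6 s[j]='c': π[6]=3 (border 'aac')
j=7 s[j]='a': π[7]=4 (border 'aaca')
j=8 s[j]='c': k: 4→1→0; π[8]=0 (border '')
j=9 s[j]='a': π[9]=1 (border 'a')
j=10 s[j]='b': k: 1→0; π[10]=0 (border '')
j=11 s[j]='c': π[11]=0 (border '')
j=12 s[j]='c': π[12]=0 (border '')
j=13 s[j]='b': π[13]=0 (border '')
j=14 s[j]='b': π[14]=0 (border '')
j=15 s[j]='c': π[15]=0 (border '')
j=16 s[j]='b': π[16]=0 (border '')
j=17 s[j]='c': π[17]=0 (border '')
j=18 s[j]='c': π[18]=0 (border '')
j=19 s[j]='c': π[19]=0 (border '')
j=20 s[j]='a': π[20]=1 (border 'a')
j=21 s[j]='c': k: 1→0; π[21]=0 (border '')
j=22 s[j]='c': π[22]=0 (border '')
j=23 s[j]='b': π[23]=0 (border '')
j=24 s[j]='c': π[24]=0 (border '')
j=25 s[j]='c': π[25]=0 (border '')
j=26 s[j]='c': π[26]=0 (border '')

[0, 1, 0, 1, 2, 2, 3, 4, 0, 1, 0, 0, 0, 0, 0, 0, 0, 0, 0, 0, 1, 0, 0, 0, 0, 0, 0]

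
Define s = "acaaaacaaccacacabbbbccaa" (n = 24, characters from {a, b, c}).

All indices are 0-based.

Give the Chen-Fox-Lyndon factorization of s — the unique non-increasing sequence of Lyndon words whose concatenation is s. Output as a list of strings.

emit factor 1: 'ac' (i=0, period=2)
emit factor 2: 'aaaacaaccacacabbbbcc' (i=2, period=20)
emit factor 3: 'a' (i=22, period=1)
emit factor 4: 'a' (i=23, period=1)

["ac", "aaaacaaccacacabbbbcc", "a", "a"]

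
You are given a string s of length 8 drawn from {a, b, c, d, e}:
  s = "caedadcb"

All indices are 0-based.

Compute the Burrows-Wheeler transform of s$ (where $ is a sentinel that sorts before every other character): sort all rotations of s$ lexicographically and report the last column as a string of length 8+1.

rank  rotation   last
    0  $caedadcb  b
    1  adcb$caed  d
    2  aedadcb$c  c
    3  b$caedadc  c
    4  caedadcb$  $
    5  cb$caedad  d
    6  dadcb$cae  e
    7  dcb$caeda  a
    8  edadcb$ca  a

bdcc$deaa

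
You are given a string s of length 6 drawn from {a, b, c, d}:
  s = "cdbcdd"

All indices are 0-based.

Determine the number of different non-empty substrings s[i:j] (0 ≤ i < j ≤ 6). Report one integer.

sorted suffixes:
  #0 SA[0]=2  'bcdd'
  #1 SA[1]=0  'cdbcdd'
  #2 SA[2]=3  'cdd'
  #3 SA[3]=5  'd'
  #4 SA[4]=1  'dbcdd'
  #5 SA[5]=4  'dd'

SA = [2, 0, 3, 5, 1, 4]
rank  pair      lcp
   1  s[2:],s[0:]  0  ''
   2  s[0:],s[3:]  2  'cd'
   3  s[3:],s[5:]  0  ''
   4  s[5:],s[1:]  1  'd'
   5  s[1:],s[4:]  1  'd'

n(n+1)/2 = 6·7/2 = 21
Σ LCP = 0 + 0 + 2 + 0 + 1 + 1 = 4
distinct = 21 − 4 = 17

17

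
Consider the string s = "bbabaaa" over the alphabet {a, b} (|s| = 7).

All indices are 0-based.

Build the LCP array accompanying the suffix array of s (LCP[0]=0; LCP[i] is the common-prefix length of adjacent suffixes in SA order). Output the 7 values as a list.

[0, 1, 2, 1, 0, 2, 1]

rank→(start, suffix):
  0 → (6, 'a')
  1 → (5, 'aa')
  2 → (4, 'aaa')
  3 → (2, 'abaaa')
  4 → (3, 'baaa')
  5 → (1, 'babaaa')
  6 → (0, 'bbabaaa')

SA = [6, 5, 4, 2, 3, 1, 0]
i: (SA[i-1],SA[i]) lcp shared
  1: (6,5) 1 'a'
  2: (5,4) 2 'aa'
  3: (4,2) 1 'a'
  4: (2,3) 0 ''
  5: (3,1) 2 'ba'
  6: (1,0) 1 'b'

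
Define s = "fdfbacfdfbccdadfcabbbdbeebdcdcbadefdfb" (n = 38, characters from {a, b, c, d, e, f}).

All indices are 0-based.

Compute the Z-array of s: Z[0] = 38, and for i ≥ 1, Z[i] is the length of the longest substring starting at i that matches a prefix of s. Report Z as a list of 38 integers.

Z[0]=38
i=1: i≥r, start 0; Z[1]=0
i=2: i≥r, start 0; Z[2]=1 grow→box=[2,3)
i=3: i≥r, start 0; Z[3]=0
i=4: i≥r, start 0; Z[4]=0
i=5: i≥r, start 0; Z[5]=0
i=6: i≥r, start 0; Z[6]=4 grow→box=[6,10)
i=7: min(r-i=3, Z[1]=0)=0; Z[7]=0
i=8: min(r-i=2, Z[2]=1)=1; Z[8]=1
i=9: min(r-i=1, Z[3]=0)=0; Z[9]=0
i=10: i≥r, start 0; Z[10]=0
i=11: i≥r, start 0; Z[11]=0
i=12: i≥r, start 0; Z[12]=0
i=13: i≥r, start 0; Z[13]=0
i=14: i≥r, start 0; Z[14]=0
i=15: i≥r, start 0; Z[15]=1 grow→box=[15,16)
i=16: i≥r, start 0; Z[16]=0
i=17: i≥r, start 0; Z[17]=0
i=18: i≥r, start 0; Z[18]=0
i=19: i≥r, start 0; Z[19]=0
i=20: i≥r, start 0; Z[20]=0
i=21: i≥r, start 0; Z[21]=0
i=22: i≥r, start 0; Z[22]=0
i=23: i≥r, start 0; Z[23]=0
i=24: i≥r, start 0; Z[24]=0
i=25: i≥r, start 0; Z[25]=0
i=26: i≥r, start 0; Z[26]=0
i=27: i≥r, start 0; Z[27]=0
i=28: i≥r, start 0; Z[28]=0
i=29: i≥r, start 0; Z[29]=0
i=30: i≥r, start 0; Z[30]=0
i=31: i≥r, start 0; Z[31]=0
i=32: i≥r, start 0; Z[32]=0
i=33: i≥r, start 0; Z[33]=0
i=34: i≥r, start 0; Z[34]=4 grow→box=[34,38)
i=35: min(r-i=3, Z[1]=0)=0; Z[35]=0
i=36: min(r-i=2, Z[2]=1)=1; Z[36]=1
i=37: min(r-i=1, Z[3]=0)=0; Z[37]=0

[38, 0, 1, 0, 0, 0, 4, 0, 1, 0, 0, 0, 0, 0, 0, 1, 0, 0, 0, 0, 0, 0, 0, 0, 0, 0, 0, 0, 0, 0, 0, 0, 0, 0, 4, 0, 1, 0]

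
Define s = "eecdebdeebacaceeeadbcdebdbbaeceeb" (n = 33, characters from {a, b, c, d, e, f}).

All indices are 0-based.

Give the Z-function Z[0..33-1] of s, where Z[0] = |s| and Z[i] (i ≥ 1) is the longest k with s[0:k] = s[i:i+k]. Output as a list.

Z[0]=33
i=1: i≥r, start 0; Z[1]=1 extend→box=[1,2)
i=2: i≥r, start 0; Z[2]=0
i=3: i≥r, start 0; Z[3]=0
i=4: i≥r, start 0; Z[4]=1 extend→box=[4,5)
i=5: i≥r, start 0; Z[5]=0
i=6: i≥r, start 0; Z[6]=0
i=7: i≥r, start 0; Z[7]=2 extend→box=[7,9)
i=8: min(r-i=1, Z[1]=1)=1; Z[8]=1
i=9: i≥r, start 0; Z[9]=0
i=10: i≥r, start 0; Z[10]=0
i=11: i≥r, start 0; Z[11]=0
i=12: i≥r, start 0; Z[12]=0
i=13: i≥r, start 0; Z[13]=0
i=14: i≥r, start 0; Z[14]=2 extend→box=[14,16)
i=15: min(r-i=1, Z[1]=1)=1; Z[15]=2 extend→box=[15,17)
i=16: min(r-i=1, Z[1]=1)=1; Z[16]=1
i=17: i≥r, start 0; Z[17]=0
i=18: i≥r, start 0; Z[18]=0
i=19: i≥r, start 0; Z[19]=0
i=20: i≥r, start 0; Z[20]=0
i=21: i≥r, start 0; Z[21]=0
i=22: i≥r, start 0; Z[22]=1 extend→box=[22,23)
i=23: i≥r, start 0; Z[23]=0
i=24: i≥r, start 0; Z[24]=0
i=25: i≥r, start 0; Z[25]=0
i=26: i≥r, start 0; Z[26]=0
i=27: i≥r, start 0; Z[27]=0
i=28: i≥r, start 0; Z[28]=1 extend→box=[28,29)
i=29: i≥r, start 0; Z[29]=0
i=30: i≥r, start 0; Z[30]=2 extend→box=[30,32)
i=31: min(r-i=1, Z[1]=1)=1; Z[31]=1
i=32: i≥r, start 0; Z[32]=0

[33, 1, 0, 0, 1, 0, 0, 2, 1, 0, 0, 0, 0, 0, 2, 2, 1, 0, 0, 0, 0, 0, 1, 0, 0, 0, 0, 0, 1, 0, 2, 1, 0]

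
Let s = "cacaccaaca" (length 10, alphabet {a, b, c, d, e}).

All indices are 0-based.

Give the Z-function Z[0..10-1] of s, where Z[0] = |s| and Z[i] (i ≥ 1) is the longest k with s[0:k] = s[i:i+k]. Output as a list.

Z[0]=10
i=1: fresh scan; Z[1]=0
i=2: fresh scan; Z[2]=3 grow→box=[2,5)
i=3: min(r-i=2, Z[1]=0)=0; Z[3]=0
i=4: min(r-i=1, Z[2]=3)=1; Z[4]=1
i=5: fresh scan; Z[5]=2 grow→box=[5,7)
i=6: min(r-i=1, Z[1]=0)=0; Z[6]=0
i=7: fresh scan; Z[7]=0
i=8: fresh scan; Z[8]=2 grow→box=[8,10)
i=9: min(r-i=1, Z[1]=0)=0; Z[9]=0

[10, 0, 3, 0, 1, 2, 0, 0, 2, 0]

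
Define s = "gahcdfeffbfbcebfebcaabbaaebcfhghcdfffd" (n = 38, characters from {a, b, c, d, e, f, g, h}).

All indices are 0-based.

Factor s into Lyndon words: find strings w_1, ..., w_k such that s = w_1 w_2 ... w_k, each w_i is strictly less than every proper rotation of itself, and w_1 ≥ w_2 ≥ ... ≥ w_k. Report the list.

["g", "ahcdfeffbfbcebfebc", "aabbaaebcfhghcdfffd"]

emit factor 1: 'g' (i=0, period=1)
emit factor 2: 'ahcdfeffbfbcebfebc' (i=1, period=18)
emit factor 3: 'aabbaaebcfhghcdfffd' (i=19, period=19)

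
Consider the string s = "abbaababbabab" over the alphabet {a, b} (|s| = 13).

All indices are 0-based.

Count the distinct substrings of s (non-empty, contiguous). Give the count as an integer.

65

rank→(start, suffix):
  0 → (3, 'aababbabab')
  1 → (11, 'ab')
  2 → (9, 'abab')
  3 → (4, 'ababbabab')
  4 → (0, 'abbaababbabab')
  5 → (6, 'abbabab')
  6 → (12, 'b')
  7 → (2, 'baababbabab')
  8 → (10, 'bab')
  9 → (8, 'babab')
  10 → (5, 'babbabab')
  11 → (1, 'bbaababbabab')
  12 → (7, 'bbabab')

SA = [3, 11, 9, 4, 0, 6, 12, 2, 10, 8, 5, 1, 7]
rank  pair      lcp
   1  s[3:],s[11:]  1  'a'
   2  s[11:],s[9:]  2  'ab'
   3  s[9:],s[4:]  4  'abab'
   4  s[4:],s[0:]  2  'ab'
   5  s[0:],s[6:]  4  'abba'
   6  s[6:],s[12:]  0  ''
   7  s[12:],s[2:]  1  'b'
   8  s[2:],s[10:]  2  'ba'
   9  s[10:],s[8:]  3  'bab'
  10  s[8:],s[5:]  3  'bab'
  11  s[5:],s[1:]  1  'b'
  12  s[1:],s[7:]  3  'bba'

n(n+1)/2 = 13·14/2 = 91
Σ LCP = 0 + 1 + 2 + 4 + 2 + 4 + 0 + 1 + 2 + 3 + 3 + 1 + 3 = 26
distinct = 91 − 26 = 65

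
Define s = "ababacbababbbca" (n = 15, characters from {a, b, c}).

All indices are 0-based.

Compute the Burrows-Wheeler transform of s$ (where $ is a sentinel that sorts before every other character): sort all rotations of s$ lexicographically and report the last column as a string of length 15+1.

rank  rotation          last
    0  $ababacbababbbca  a
    1  a$ababacbababbbc  c
    2  ababacbababbbca$  $
    3  ababbbca$ababacb  b
    4  abacbababbbca$ab  b
    5  abbbca$ababacbab  b
    6  acbababbbca$abab  b
    7  bababbbca$ababac  c
    8  babacbababbbca$a  a
    9  babbbca$ababacba  a
   10  bacbababbbca$aba  a
   11  bbbca$ababacbaba  a
   12  bbca$ababacbabab  b
   13  bca$ababacbababb  b
   14  ca$ababacbababbb  b
   15  cbababbbca$ababa  a

ac$bbbbcaaaabbba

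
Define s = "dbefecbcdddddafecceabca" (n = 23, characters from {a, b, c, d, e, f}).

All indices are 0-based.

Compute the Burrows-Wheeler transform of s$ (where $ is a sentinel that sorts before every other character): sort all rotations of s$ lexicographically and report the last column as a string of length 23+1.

acedacdbeebcd$dddccffbea

rank  rotation                  last
    0  $dbefecbcdddddafecceabca  a
    1  a$dbefecbcdddddafecceabc  c
    2  abca$dbefecbcdddddafecce  e
    3  afecceabca$dbefecbcddddd  d
    4  bca$dbefecbcdddddafeccea  a
    5  bcdddddafecceabca$dbefec  c
    6  befecbcdddddafecceabca$d  d
    7  ca$dbefecbcdddddafecceab  b
    8  cbcdddddafecceabca$dbefe  e
    9  cceabca$dbefecbcdddddafe  e
   10  cdddddafecceabca$dbefecb  b
   11  ceabca$dbefecbcdddddafec  c
   12  dafecceabca$dbefecbcdddd  d
   13  dbefecbcdddddafecceabca$  $
   14  ddafecceabca$dbefecbcddd  d
   15  dddafecceabca$dbefecbcdd  d
   16  ddddafecceabca$dbefecbcd  d
   17  dddddafecceabca$dbefecbc  c
   18  eabca$dbefecbcdddddafecc  c
   19  ecbcdddddafecceabca$dbef  f
   20  ecceabca$dbefecbcdddddaf  f
   21  efecbcdddddafecceabca$db  b
   22  fecbcdddddafecceabca$dbe  e
   23  fecceabca$dbefecbcddddda  a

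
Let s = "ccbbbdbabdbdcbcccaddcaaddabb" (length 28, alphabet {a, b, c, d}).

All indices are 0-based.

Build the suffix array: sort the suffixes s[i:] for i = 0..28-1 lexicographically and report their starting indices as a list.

[21, 25, 7, 22, 17, 27, 6, 26, 2, 3, 13, 4, 8, 10, 20, 16, 1, 12, 15, 0, 14, 24, 5, 9, 19, 11, 23, 18]

sorted suffixes:
  #0 SA[0]=21  'aaddabb'
  #1 SA[1]=25  'abb'
  #2 SA[2]=7  'abdbdcbcccaddcaaddabb'
  #3 SA[3]=22  'addabb'
  #4 SA[4]=17  'addcaaddabb'
  #5 SA[5]=27  'b'
  #6 SA[6]=6  'babdbdcbcccaddcaaddabb'
  #7 SA[7]=26  'bb'
  #8 SA[8]=2  'bbbdbabdbdcbcccaddcaaddabb'
  #9 SA[9]=3  'bbdbabdbdcbcccaddcaaddabb'
  #10 SA[10]=13  'bcccaddcaaddabb'
  #11 SA[11]=4  'bdbabdbdcbcccaddcaaddabb'
  #12 SA[12]=8  'bdbdcbcccaddcaaddabb'
  #13 SA[13]=10  'bdcbcccaddcaaddabb'
  #14 SA[14]=20  'caaddabb'
  #15 SA[15]=16  'caddcaaddabb'
  #16 SA[16]=1  'cbbbdbabdbdcbcccaddcaaddabb'
  #17 SA[17]=12  'cbcccaddcaaddabb'
  #18 SA[18]=15  'ccaddcaaddabb'
  #19 SA[19]=0  'ccbbbdbabdbdcbcccaddcaaddabb'
  #20 SA[20]=14  'cccaddcaaddabb'
  #21 SA[21]=24  'dabb'
  #22 SA[22]=5  'dbabdbdcbcccaddcaaddabb'
  #23 SA[23]=9  'dbdcbcccaddcaaddabb'
  #24 SA[24]=19  'dcaaddabb'
  #25 SA[25]=11  'dcbcccaddcaaddabb'
  #26 SA[26]=23  'ddabb'
  #27 SA[27]=18  'ddcaaddabb'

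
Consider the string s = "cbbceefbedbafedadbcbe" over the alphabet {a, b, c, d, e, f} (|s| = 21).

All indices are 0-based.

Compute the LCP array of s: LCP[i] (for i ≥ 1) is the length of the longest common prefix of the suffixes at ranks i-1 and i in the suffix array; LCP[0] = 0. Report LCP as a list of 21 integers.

sorted suffixes:
  #0 SA[0]=15  'adbcbe'
  #1 SA[1]=11  'afedadbcbe'
  #2 SA[2]=10  'bafedadbcbe'
  #3 SA[3]=1  'bbceefbedbafedadbcbe'
  #4 SA[4]=17  'bcbe'
  #5 SA[5]=2  'bceefbedbafedadbcbe'
  #6 SA[6]=19  'be'
  #7 SA[7]=7  'bedbafedadbcbe'
  #8 SA[8]=0  'cbbceefbedbafedadbcbe'
  #9 SA[9]=18  'cbe'
  #10 SA[10]=3  'ceefbedbafedadbcbe'
  #11 SA[11]=14  'dadbcbe'
  #12 SA[12]=9  'dbafedadbcbe'
  #13 SA[13]=16  'dbcbe'
  #14 SA[14]=20  'e'
  #15 SA[15]=13  'edadbcbe'
  #16 SA[16]=8  'edbafedadbcbe'
  #17 SA[17]=4  'eefbedbafedadbcbe'
  #18 SA[18]=5  'efbedbafedadbcbe'
  #19 SA[19]=6  'fbedbafedadbcbe'
  #20 SA[20]=12  'fedadbcbe'

SA = [15, 11, 10, 1, 17, 2, 19, 7, 0, 18, 3, 14, 9, 16, 20, 13, 8, 4, 5, 6, 12]
rank  pair      lcp
   1  s[15:],s[11:]  1  'a'
   2  s[11:],s[10:]  0  ''
   3  s[10:],s[1:]  1  'b'
   4  s[1:],s[17:]  1  'b'
   5  s[17:],s[2:]  2  'bc'
   6  s[2:],s[19:]  1  'b'
   7  s[19:],s[7:]  2  'be'
   8  s[7:],s[0:]  0  ''
   9  s[0:],s[18:]  2  'cb'
  10  s[18:],s[3:]  1  'c'
  11  s[3:],s[14:]  0  ''
  12  s[14:],s[9:]  1  'd'
  13  s[9:],s[16:]  2  'db'
  14  s[16:],s[20:]  0  ''
  15  s[20:],s[13:]  1  'e'
  16  s[13:],s[8:]  2  'ed'
  17  s[8:],s[4:]  1  'e'
  18  s[4:],s[5:]  1  'e'
  19  s[5:],s[6:]  0  ''
  20  s[6:],s[12:]  1  'f'

[0, 1, 0, 1, 1, 2, 1, 2, 0, 2, 1, 0, 1, 2, 0, 1, 2, 1, 1, 0, 1]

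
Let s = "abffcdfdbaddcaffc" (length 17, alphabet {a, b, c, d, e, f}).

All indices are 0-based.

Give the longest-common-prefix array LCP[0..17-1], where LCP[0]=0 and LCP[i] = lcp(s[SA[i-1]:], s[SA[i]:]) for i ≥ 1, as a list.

[0, 1, 1, 0, 1, 0, 1, 1, 0, 1, 1, 1, 0, 2, 1, 1, 3]

sorted suffixes:
  #0 SA[0]=0  'abffcdfdbaddcaffc'
  #1 SA[1]=9  'addcaffc'
  #2 SA[2]=13  'affc'
  #3 SA[3]=8  'baddcaffc'
  #4 SA[4]=1  'bffcdfdbaddcaffc'
  #5 SA[5]=16  'c'
  #6 SA[6]=12  'caffc'
  #7 SA[7]=4  'cdfdbaddcaffc'
  #8 SA[8]=7  'dbaddcaffc'
  #9 SA[9]=11  'dcaffc'
  #10 SA[10]=10  'ddcaffc'
  #11 SA[11]=5  'dfdbaddcaffc'
  #12 SA[12]=15  'fc'
  #13 SA[13]=3  'fcdfdbaddcaffc'
  #14 SA[14]=6  'fdbaddcaffc'
  #15 SA[15]=14  'ffc'
  #16 SA[16]=2  'ffcdfdbaddcaffc'

SA = [0, 9, 13, 8, 1, 16, 12, 4, 7, 11, 10, 5, 15, 3, 6, 14, 2]
rank  pair      lcp
   1  s[0:],s[9:]  1  'a'
   2  s[9:],s[13:]  1  'a'
   3  s[13:],s[8:]  0  ''
   4  s[8:],s[1:]  1  'b'
   5  s[1:],s[16:]  0  ''
   6  s[16:],s[12:]  1  'c'
   7  s[12:],s[4:]  1  'c'
   8  s[4:],s[7:]  0  ''
   9  s[7:],s[11:]  1  'd'
  10  s[11:],s[10:]  1  'd'
  11  s[10:],s[5:]  1  'd'
  12  s[5:],s[15:]  0  ''
  13  s[15:],s[3:]  2  'fc'
  14  s[3:],s[6:]  1  'f'
  15  s[6:],s[14:]  1  'f'
  16  s[14:],s[2:]  3  'ffc'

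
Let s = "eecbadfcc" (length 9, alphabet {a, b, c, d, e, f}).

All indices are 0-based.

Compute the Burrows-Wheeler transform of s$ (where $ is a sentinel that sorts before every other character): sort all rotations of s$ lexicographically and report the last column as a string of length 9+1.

cbccefae$d

rank  rotation    last
    0  $eecbadfcc  c
    1  adfcc$eecb  b
    2  badfcc$eec  c
    3  c$eecbadfc  c
    4  cbadfcc$ee  e
    5  cc$eecbadf  f
    6  dfcc$eecba  a
    7  ecbadfcc$e  e
    8  eecbadfcc$  $
    9  fcc$eecbad  d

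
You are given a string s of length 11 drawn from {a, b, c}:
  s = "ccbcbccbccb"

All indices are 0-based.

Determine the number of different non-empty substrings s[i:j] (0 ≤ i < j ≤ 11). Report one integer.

41

sorted suffixes:
  #0 SA[0]=10  'b'
  #1 SA[1]=2  'bcbccbccb'
  #2 SA[2]=7  'bccb'
  #3 SA[3]=4  'bccbccb'
  #4 SA[4]=9  'cb'
  #5 SA[5]=1  'cbcbccbccb'
  #6 SA[6]=6  'cbccb'
  #7 SA[7]=3  'cbccbccb'
  #8 SA[8]=8  'ccb'
  #9 SA[9]=0  'ccbcbccbccb'
  #10 SA[10]=5  'ccbccb'

SA = [10, 2, 7, 4, 9, 1, 6, 3, 8, 0, 5]
rank  pair      lcp
   1  s[10:],s[2:]  1  'b'
   2  s[2:],s[7:]  2  'bc'
   3  s[7:],s[4:]  4  'bccb'
   4  s[4:],s[9:]  0  ''
   5  s[9:],s[1:]  2  'cb'
   6  s[1:],s[6:]  3  'cbc'
   7  s[6:],s[3:]  5  'cbccb'
   8  s[3:],s[8:]  1  'c'
   9  s[8:],s[0:]  3  'ccb'
  10  s[0:],s[5:]  4  'ccbc'

n(n+1)/2 = 11·12/2 = 66
Σ LCP = 0 + 1 + 2 + 4 + 0 + 2 + 3 + 5 + 1 + 3 + 4 = 25
distinct = 66 − 25 = 41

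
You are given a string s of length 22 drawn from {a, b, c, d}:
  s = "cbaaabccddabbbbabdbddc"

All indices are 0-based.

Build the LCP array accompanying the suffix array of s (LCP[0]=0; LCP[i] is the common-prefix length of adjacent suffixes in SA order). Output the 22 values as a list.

[0, 2, 1, 2, 2, 0, 2, 1, 2, 3, 1, 1, 2, 0, 1, 1, 1, 0, 1, 1, 1, 2]

rank→(start, suffix):
  0 → (2, 'aaabccddabbbbabdbddc')
  1 → (3, 'aabccddabbbbabdbddc')
  2 → (10, 'abbbbabdbddc')
  3 → (4, 'abccddabbbbabdbddc')
  4 → (15, 'abdbddc')
  5 → (1, 'baaabccddabbbbabdbddc')
  6 → (14, 'babdbddc')
  7 → (13, 'bbabdbddc')
  8 → (12, 'bbbabdbddc')
  9 → (11, 'bbbbabdbddc')
  10 → (5, 'bccddabbbbabdbddc')
  11 → (16, 'bdbddc')
  12 → (18, 'bddc')
  13 → (21, 'c')
  14 → (0, 'cbaaabccddabbbbabdbddc')
  15 → (6, 'ccddabbbbabdbddc')
  16 → (7, 'cddabbbbabdbddc')
  17 → (9, 'dabbbbabdbddc')
  18 → (17, 'dbddc')
  19 → (20, 'dc')
  20 → (8, 'ddabbbbabdbddc')
  21 → (19, 'ddc')

SA = [2, 3, 10, 4, 15, 1, 14, 13, 12, 11, 5, 16, 18, 21, 0, 6, 7, 9, 17, 20, 8, 19]
rank  pair      lcp
   1  s[2:],s[3:]  2  'aa'
   2  s[3:],s[10:]  1  'a'
   3  s[10:],s[4:]  2  'ab'
   4  s[4:],s[15:]  2  'ab'
   5  s[15:],s[1:]  0  ''
   6  s[1:],s[14:]  2  'ba'
   7  s[14:],s[13:]  1  'b'
   8  s[13:],s[12:]  2  'bb'
   9  s[12:],s[11:]  3  'bbb'
  10  s[11:],s[5:]  1  'b'
  11  s[5:],s[16:]  1  'b'
  12  s[16:],s[18:]  2  'bd'
  13  s[18:],s[21:]  0  ''
  14  s[21:],s[0:]  1  'c'
  15  s[0:],s[6:]  1  'c'
  16  s[6:],s[7:]  1  'c'
  17  s[7:],s[9:]  0  ''
  18  s[9:],s[17:]  1  'd'
  19  s[17:],s[20:]  1  'd'
  20  s[20:],s[8:]  1  'd'
  21  s[8:],s[19:]  2  'dd'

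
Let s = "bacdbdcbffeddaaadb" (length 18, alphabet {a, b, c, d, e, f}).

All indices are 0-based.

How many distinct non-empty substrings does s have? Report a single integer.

rank | idx | suffix
   0 |  13 | aaadb
   1 |  14 | aadb
   2 |   1 | acdbdcbffeddaaadb
   3 |  15 | adb
   4 |  17 | b
   5 |   0 | bacdbdcbffeddaaadb
   6 |   4 | bdcbffeddaaadb
   7 |   7 | bffeddaaadb
   8 |   6 | cbffeddaaadb
   9 |   2 | cdbdcbffeddaaadb
  10 |  12 | daaadb
  11 |  16 | db
  12 |   3 | dbdcbffeddaaadb
  13 |   5 | dcbffeddaaadb
  14 |  11 | ddaaadb
  15 |  10 | eddaaadb
  16 |   9 | feddaaadb
  17 |   8 | ffeddaaadb

SA = [13, 14, 1, 15, 17, 0, 4, 7, 6, 2, 12, 16, 3, 5, 11, 10, 9, 8]
rank  pair      lcp
   1  s[13:],s[14:]  2  'aa'
   2  s[14:],s[1:]  1  'a'
   3  s[1:],s[15:]  1  'a'
   4  s[15:],s[17:]  0  ''
   5  s[17:],s[0:]  1  'b'
   6  s[0:],s[4:]  1  'b'
   7  s[4:],s[7:]  1  'b'
   8  s[7:],s[6:]  0  ''
   9  s[6:],s[2:]  1  'c'
  10  s[2:],s[12:]  0  ''
  11  s[12:],s[16:]  1  'd'
  12  s[16:],s[3:]  2  'db'
  13  s[3:],s[5:]  1  'd'
  14  s[5:],s[11:]  1  'd'
  15  s[11:],s[10:]  0  ''
  16  s[10:],s[9:]  0  ''
  17  s[9:],s[8:]  1  'f'

n(n+1)/2 = 18·19/2 = 171
Σ LCP = 0 + 2 + 1 + 1 + 0 + 1 + 1 + 1 + 0 + 1 + 0 + 1 + 2 + 1 + 1 + 0 + 0 + 1 = 14
distinct = 171 − 14 = 157

157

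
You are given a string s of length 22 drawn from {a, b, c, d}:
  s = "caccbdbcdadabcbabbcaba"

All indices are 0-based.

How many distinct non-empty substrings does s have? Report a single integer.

227

rank→(start, suffix):
  0 → (21, 'a')
  1 → (19, 'aba')
  2 → (15, 'abbcaba')
  3 → (11, 'abcbabbcaba')
  4 → (1, 'accbdbcdadabcbabbcaba')
  5 → (9, 'adabcbabbcaba')
  6 → (20, 'ba')
  7 → (14, 'babbcaba')
  8 → (16, 'bbcaba')
  9 → (17, 'bcaba')
  10 → (12, 'bcbabbcaba')
  11 → (6, 'bcdadabcbabbcaba')
  12 → (4, 'bdbcdadabcbabbcaba')
  13 → (18, 'caba')
  14 → (0, 'caccbdbcdadabcbabbcaba')
  15 → (13, 'cbabbcaba')
  16 → (3, 'cbdbcdadabcbabbcaba')
  17 → (2, 'ccbdbcdadabcbabbcaba')
  18 → (7, 'cdadabcbabbcaba')
  19 → (10, 'dabcbabbcaba')
  20 → (8, 'dadabcbabbcaba')
  21 → (5, 'dbcdadabcbabbcaba')

SA = [21, 19, 15, 11, 1, 9, 20, 14, 16, 17, 12, 6, 4, 18, 0, 13, 3, 2, 7, 10, 8, 5]
i: (SA[i-1],SA[i]) lcp shared
  1: (21,19) 1 'a'
  2: (19,15) 2 'ab'
  3: (15,11) 2 'ab'
  4: (11,1) 1 'a'
  5: (1,9) 1 'a'
  6: (9,20) 0 ''
  7: (20,14) 2 'ba'
  8: (14,16) 1 'b'
  9: (16,17) 1 'b'
  10: (17,12) 2 'bc'
  11: (12,6) 2 'bc'
  12: (6,4) 1 'b'
  13: (4,18) 0 ''
  14: (18,0) 2 'ca'
  15: (0,13) 1 'c'
  16: (13,3) 2 'cb'
  17: (3,2) 1 'c'
  18: (2,7) 1 'c'
  19: (7,10) 0 ''
  20: (10,8) 2 'da'
  21: (8,5) 1 'd'

n(n+1)/2 = 22·23/2 = 253
Σ LCP = 0 + 1 + 2 + 2 + 1 + 1 + 0 + 2 + 1 + 1 + 2 + 2 + 1 + 0 + 2 + 1 + 2 + 1 + 1 + 0 + 2 + 1 = 26
distinct = 253 − 26 = 227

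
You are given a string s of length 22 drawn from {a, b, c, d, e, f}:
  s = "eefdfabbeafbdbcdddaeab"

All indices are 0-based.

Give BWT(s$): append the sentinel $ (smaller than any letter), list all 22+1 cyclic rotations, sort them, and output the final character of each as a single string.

rank  rotation                 last
    0  $eefdfabbeafbdbcdddaeab  b
    1  ab$eefdfabbeafbdbcdddae  e
    2  abbeafbdbcdddaeab$eefdf  f
    3  aeab$eefdfabbeafbdbcddd  d
    4  afbdbcdddaeab$eefdfabbe  e
    5  b$eefdfabbeafbdbcdddaea  a
    6  bbeafbdbcdddaeab$eefdfa  a
    7  bcdddaeab$eefdfabbeafbd  d
    8  bdbcdddaeab$eefdfabbeaf  f
    9  beafbdbcdddaeab$eefdfab  b
   10  cdddaeab$eefdfabbeafbdb  b
   11  daeab$eefdfabbeafbdbcdd  d
   12  dbcdddaeab$eefdfabbeafb  b
   13  ddaeab$eefdfabbeafbdbcd  d
   14  dddaeab$eefdfabbeafbdbc  c
   15  dfabbeafbdbcdddaeab$eef  f
   16  eab$eefdfabbeafbdbcddda  a
   17  eafbdbcdddaeab$eefdfabb  b
   18  eefdfabbeafbdbcdddaeab$  $
   19  efdfabbeafbdbcdddaeab$e  e
   20  fabbeafbdbcdddaeab$eefd  d
   21  fbdbcdddaeab$eefdfabbea  a
   22  fdfabbeafbdbcdddaeab$ee  e

befdeaadfbbdbdcfab$edae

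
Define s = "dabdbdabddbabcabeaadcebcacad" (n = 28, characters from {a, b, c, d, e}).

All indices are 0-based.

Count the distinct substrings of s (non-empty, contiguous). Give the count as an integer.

368

rank→(start, suffix):
  0 → (17, 'aadcebcacad')
  1 → (11, 'abcabeaadcebcacad')
  2 → (1, 'abdbdabddbabcabeaadcebcacad')
  3 → (6, 'abddbabcabeaadcebcacad')
  4 → (14, 'abeaadcebcacad')
  5 → (24, 'acad')
  6 → (26, 'ad')
  7 → (18, 'adcebcacad')
  8 → (10, 'babcabeaadcebcacad')
  9 → (12, 'bcabeaadcebcacad')
  10 → (22, 'bcacad')
  11 → (4, 'bdabddbabcabeaadcebcacad')
  12 → (2, 'bdbdabddbabcabeaadcebcacad')
  13 → (7, 'bddbabcabeaadcebcacad')
  14 → (15, 'beaadcebcacad')
  15 → (13, 'cabeaadcebcacad')
  16 → (23, 'cacad')
  17 → (25, 'cad')
  18 → (20, 'cebcacad')
  19 → (27, 'd')
  20 → (0, 'dabdbdabddbabcabeaadcebcacad')
  21 → (5, 'dabddbabcabeaadcebcacad')
  22 → (9, 'dbabcabeaadcebcacad')
  23 → (3, 'dbdabddbabcabeaadcebcacad')
  24 → (19, 'dcebcacad')
  25 → (8, 'ddbabcabeaadcebcacad')
  26 → (16, 'eaadcebcacad')
  27 → (21, 'ebcacad')

SA = [17, 11, 1, 6, 14, 24, 26, 18, 10, 12, 22, 4, 2, 7, 15, 13, 23, 25, 20, 27, 0, 5, 9, 3, 19, 8, 16, 21]
rank  pair      lcp
   1  s[17:],s[11:]  1  'a'
   2  s[11:],s[1:]  2  'ab'
   3  s[1:],s[6:]  3  'abd'
   4  s[6:],s[14:]  2  'ab'
   5  s[14:],s[24:]  1  'a'
   6  s[24:],s[26:]  1  'a'
   7  s[26:],s[18:]  2  'ad'
   8  s[18:],s[10:]  0  ''
   9  s[10:],s[12:]  1  'b'
  10  s[12:],s[22:]  3  'bca'
  11  s[22:],s[4:]  1  'b'
  12  s[4:],s[2:]  2  'bd'
  13  s[2:],s[7:]  2  'bd'
  14  s[7:],s[15:]  1  'b'
  15  s[15:],s[13:]  0  ''
  16  s[13:],s[23:]  2  'ca'
  17  s[23:],s[25:]  2  'ca'
  18  s[25:],s[20:]  1  'c'
  19  s[20:],s[27:]  0  ''
  20  s[27:],s[0:]  1  'd'
  21  s[0:],s[5:]  4  'dabd'
  22  s[5:],s[9:]  1  'd'
  23  s[9:],s[3:]  2  'db'
  24  s[3:],s[19:]  1  'd'
  25  s[19:],s[8:]  1  'd'
  26  s[8:],s[16:]  0  ''
  27  s[16:],s[21:]  1  'e'

n(n+1)/2 = 28·29/2 = 406
Σ LCP = 0 + 1 + 2 + 3 + 2 + 1 + 1 + 2 + 0 + 1 + 3 + 1 + 2 + 2 + 1 + 0 + 2 + 2 + 1 + 0 + 1 + 4 + 1 + 2 + 1 + 1 + 0 + 1 = 38
distinct = 406 − 38 = 368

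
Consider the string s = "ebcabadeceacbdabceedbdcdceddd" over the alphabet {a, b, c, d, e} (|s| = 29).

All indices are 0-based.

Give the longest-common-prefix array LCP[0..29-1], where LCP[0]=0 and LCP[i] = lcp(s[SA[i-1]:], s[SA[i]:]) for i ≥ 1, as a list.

[0, 2, 1, 1, 0, 1, 2, 1, 2, 0, 1, 1, 1, 2, 2, 0, 1, 1, 1, 2, 1, 2, 1, 0, 1, 1, 1, 2, 1]

sorted suffixes:
  #0 SA[0]=3  'abadeceacbdabceedbdcdceddd'
  #1 SA[1]=14  'abceedbdcdceddd'
  #2 SA[2]=10  'acbdabceedbdcdceddd'
  #3 SA[3]=5  'adeceacbdabceedbdcdceddd'
  #4 SA[4]=4  'badeceacbdabceedbdcdceddd'
  #5 SA[5]=1  'bcabadeceacbdabceedbdcdceddd'
  #6 SA[6]=15  'bceedbdcdceddd'
  #7 SA[7]=12  'bdabceedbdcdceddd'
  #8 SA[8]=20  'bdcdceddd'
  #9 SA[9]=2  'cabadeceacbdabceedbdcdceddd'
  #10 SA[10]=11  'cbdabceedbdcdceddd'
  #11 SA[11]=22  'cdceddd'
  #12 SA[12]=8  'ceacbdabceedbdcdceddd'
  #13 SA[13]=24  'ceddd'
  #14 SA[14]=16  'ceedbdcdceddd'
  #15 SA[15]=28  'd'
  #16 SA[16]=13  'dabceedbdcdceddd'
  #17 SA[17]=19  'dbdcdceddd'
  #18 SA[18]=21  'dcdceddd'
  #19 SA[19]=23  'dceddd'
  #20 SA[20]=27  'dd'
  #21 SA[21]=26  'ddd'
  #22 SA[22]=6  'deceacbdabceedbdcdceddd'
  #23 SA[23]=9  'eacbdabceedbdcdceddd'
  #24 SA[24]=0  'ebcabadeceacbdabceedbdcdceddd'
  #25 SA[25]=7  'eceacbdabceedbdcdceddd'
  #26 SA[26]=18  'edbdcdceddd'
  #27 SA[27]=25  'eddd'
  #28 SA[28]=17  'eedbdcdceddd'

SA = [3, 14, 10, 5, 4, 1, 15, 12, 20, 2, 11, 22, 8, 24, 16, 28, 13, 19, 21, 23, 27, 26, 6, 9, 0, 7, 18, 25, 17]
i: (SA[i-1],SA[i]) lcp shared
  1: (3,14) 2 'ab'
  2: (14,10) 1 'a'
  3: (10,5) 1 'a'
  4: (5,4) 0 ''
  5: (4,1) 1 'b'
  6: (1,15) 2 'bc'
  7: (15,12) 1 'b'
  8: (12,20) 2 'bd'
  9: (20,2) 0 ''
  10: (2,11) 1 'c'
  11: (11,22) 1 'c'
  12: (22,8) 1 'c'
  13: (8,24) 2 'ce'
  14: (24,16) 2 'ce'
  15: (16,28) 0 ''
  16: (28,13) 1 'd'
  17: (13,19) 1 'd'
  18: (19,21) 1 'd'
  19: (21,23) 2 'dc'
  20: (23,27) 1 'd'
  21: (27,26) 2 'dd'
  22: (26,6) 1 'd'
  23: (6,9) 0 ''
  24: (9,0) 1 'e'
  25: (0,7) 1 'e'
  26: (7,18) 1 'e'
  27: (18,25) 2 'ed'
  28: (25,17) 1 'e'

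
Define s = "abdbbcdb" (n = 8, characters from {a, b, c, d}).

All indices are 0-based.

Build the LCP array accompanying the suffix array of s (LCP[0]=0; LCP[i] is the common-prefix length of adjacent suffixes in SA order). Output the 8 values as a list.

[0, 0, 1, 1, 1, 0, 0, 2]

rank | idx | suffix
   0 |   0 | abdbbcdb
   1 |   7 | b
   2 |   3 | bbcdb
   3 |   4 | bcdb
   4 |   1 | bdbbcdb
   5 |   5 | cdb
   6 |   6 | db
   7 |   2 | dbbcdb

SA = [0, 7, 3, 4, 1, 5, 6, 2]
rank  pair      lcp
   1  s[0:],s[7:]  0  ''
   2  s[7:],s[3:]  1  'b'
   3  s[3:],s[4:]  1  'b'
   4  s[4:],s[1:]  1  'b'
   5  s[1:],s[5:]  0  ''
   6  s[5:],s[6:]  0  ''
   7  s[6:],s[2:]  2  'db'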